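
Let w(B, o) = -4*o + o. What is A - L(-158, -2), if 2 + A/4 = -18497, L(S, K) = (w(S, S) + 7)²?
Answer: -305357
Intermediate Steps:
w(B, o) = -3*o
L(S, K) = (7 - 3*S)² (L(S, K) = (-3*S + 7)² = (7 - 3*S)²)
A = -73996 (A = -8 + 4*(-18497) = -8 - 73988 = -73996)
A - L(-158, -2) = -73996 - (-7 + 3*(-158))² = -73996 - (-7 - 474)² = -73996 - 1*(-481)² = -73996 - 1*231361 = -73996 - 231361 = -305357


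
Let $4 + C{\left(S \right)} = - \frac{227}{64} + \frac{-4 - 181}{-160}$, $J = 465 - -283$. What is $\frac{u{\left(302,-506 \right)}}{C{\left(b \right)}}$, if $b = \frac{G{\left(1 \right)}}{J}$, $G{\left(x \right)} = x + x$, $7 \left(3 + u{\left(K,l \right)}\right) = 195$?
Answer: $- \frac{11136}{2863} \approx -3.8896$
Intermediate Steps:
$u{\left(K,l \right)} = \frac{174}{7}$ ($u{\left(K,l \right)} = -3 + \frac{1}{7} \cdot 195 = -3 + \frac{195}{7} = \frac{174}{7}$)
$G{\left(x \right)} = 2 x$
$J = 748$ ($J = 465 + 283 = 748$)
$b = \frac{1}{374}$ ($b = \frac{2 \cdot 1}{748} = 2 \cdot \frac{1}{748} = \frac{1}{374} \approx 0.0026738$)
$C{\left(S \right)} = - \frac{409}{64}$ ($C{\left(S \right)} = -4 - \left(\frac{227}{64} - \frac{-4 - 181}{-160}\right) = -4 - \left(\frac{227}{64} - \left(-4 - 181\right) \left(- \frac{1}{160}\right)\right) = -4 - \frac{153}{64} = - \frac{409}{64}$)
$\frac{u{\left(302,-506 \right)}}{C{\left(b \right)}} = \frac{174}{7 \left(- \frac{409}{64}\right)} = \frac{174}{7} \left(- \frac{64}{409}\right) = - \frac{11136}{2863}$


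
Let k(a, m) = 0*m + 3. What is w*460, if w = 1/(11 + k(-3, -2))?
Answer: 230/7 ≈ 32.857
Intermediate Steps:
k(a, m) = 3 (k(a, m) = 0 + 3 = 3)
w = 1/14 (w = 1/(11 + 3) = 1/14 ≈ 0.071429)
w*460 = (1/14)*460 = 230/7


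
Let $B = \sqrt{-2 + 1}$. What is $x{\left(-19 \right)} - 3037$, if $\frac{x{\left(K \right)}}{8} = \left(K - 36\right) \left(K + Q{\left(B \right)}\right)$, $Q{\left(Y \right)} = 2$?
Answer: $4443$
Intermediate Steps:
$B = i$ ($B = \sqrt{-1} = i \approx 1.0 i$)
$x{\left(K \right)} = 8 \left(-36 + K\right) \left(2 + K\right)$ ($x{\left(K \right)} = 8 \left(K - 36\right) \left(K + 2\right) = 8 \left(-36 + K\right) \left(2 + K\right)$)
$x{\left(-19 \right)} - 3037 = \left(-576 - -5168 + 8 \left(-19\right)^{2}\right) - 3037 = \left(-576 + 5168 + 8 \cdot 361\right) - 3037 = \left(-576 + 5168 + 2888\right) - 3037 = 7480 - 3037 = 4443$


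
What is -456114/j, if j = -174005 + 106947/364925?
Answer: 83223700725/31749333839 ≈ 2.6213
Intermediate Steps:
j = -63498667678/364925 (j = -174005 + 106947*(1/364925) = -174005 + 106947/364925 = -63498667678/364925 ≈ -1.7400e+5)
-456114/j = -456114/(-63498667678/364925) = -456114*(-364925/63498667678) = 83223700725/31749333839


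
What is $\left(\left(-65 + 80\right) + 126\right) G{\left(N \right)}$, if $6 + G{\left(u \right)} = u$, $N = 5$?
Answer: $-141$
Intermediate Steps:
$G{\left(u \right)} = -6 + u$
$\left(\left(-65 + 80\right) + 126\right) G{\left(N \right)} = \left(\left(-65 + 80\right) + 126\right) \left(-6 + 5\right) = \left(15 + 126\right) \left(-1\right) = 141 \left(-1\right) = -141$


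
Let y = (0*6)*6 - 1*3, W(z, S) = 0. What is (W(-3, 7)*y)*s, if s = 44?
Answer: 0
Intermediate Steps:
y = -3 (y = 0*6 - 3 = 0 - 3 = -3)
(W(-3, 7)*y)*s = (0*(-3))*44 = 0*44 = 0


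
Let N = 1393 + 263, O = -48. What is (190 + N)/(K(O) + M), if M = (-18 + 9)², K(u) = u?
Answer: 1846/33 ≈ 55.939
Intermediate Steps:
M = 81 (M = (-9)² = 81)
N = 1656
(190 + N)/(K(O) + M) = (190 + 1656)/(-48 + 81) = 1846/33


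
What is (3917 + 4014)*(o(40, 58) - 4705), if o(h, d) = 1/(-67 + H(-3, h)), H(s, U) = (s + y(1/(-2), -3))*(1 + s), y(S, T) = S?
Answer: -2238929231/60 ≈ -3.7315e+7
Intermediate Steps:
H(s, U) = (1 + s)*(-½ + s) (H(s, U) = (s + 1/(-2))*(1 + s) = (s - ½)*(1 + s) = (-½ + s)*(1 + s) = (1 + s)*(-½ + s))
o(h, d) = -1/60 (o(h, d) = 1/(-67 + (-½ + (-3)² + (½)*(-3))) = 1/(-67 + (-½ + 9 - 3/2)) = 1/(-67 + 7) = 1/(-60) = -1/60)
(3917 + 4014)*(o(40, 58) - 4705) = (3917 + 4014)*(-1/60 - 4705) = 7931*(-282301/60) = -2238929231/60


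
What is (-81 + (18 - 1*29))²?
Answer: 8464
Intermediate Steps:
(-81 + (18 - 1*29))² = (-81 + (18 - 29))² = (-81 - 11)² = (-92)² = 8464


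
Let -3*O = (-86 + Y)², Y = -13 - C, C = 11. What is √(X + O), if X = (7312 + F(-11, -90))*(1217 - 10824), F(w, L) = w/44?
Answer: I*√2528928561/6 ≈ 8381.4*I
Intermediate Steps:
Y = -24 (Y = -13 - 1*11 = -13 - 11 = -24)
F(w, L) = w/44 (F(w, L) = w*(1/44) = w/44)
X = -280975929/4 (X = (7312 + (1/44)*(-11))*(1217 - 10824) = (7312 - ¼)*(-9607) = (29247/4)*(-9607) = -280975929/4 ≈ -7.0244e+7)
O = -12100/3 (O = -(-86 - 24)²/3 = -⅓*(-110)² = -⅓*12100 = -12100/3 ≈ -4033.3)
√(X + O) = √(-280975929/4 - 12100/3) = √(-842976187/12) = I*√2528928561/6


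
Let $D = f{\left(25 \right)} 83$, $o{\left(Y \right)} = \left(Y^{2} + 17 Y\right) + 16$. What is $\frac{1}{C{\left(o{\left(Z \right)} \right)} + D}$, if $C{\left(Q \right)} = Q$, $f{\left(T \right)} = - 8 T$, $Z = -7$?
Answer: $- \frac{1}{16654} \approx -6.0046 \cdot 10^{-5}$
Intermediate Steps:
$o{\left(Y \right)} = 16 + Y^{2} + 17 Y$
$D = -16600$ ($D = \left(-8\right) 25 \cdot 83 = \left(-200\right) 83 = -16600$)
$\frac{1}{C{\left(o{\left(Z \right)} \right)} + D} = \frac{1}{\left(16 + \left(-7\right)^{2} + 17 \left(-7\right)\right) - 16600} = \frac{1}{\left(16 + 49 - 119\right) - 16600} = \frac{1}{-54 - 16600} = \frac{1}{-16654} = - \frac{1}{16654}$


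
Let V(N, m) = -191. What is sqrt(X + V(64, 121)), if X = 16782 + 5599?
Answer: sqrt(22190) ≈ 148.96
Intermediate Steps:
X = 22381
sqrt(X + V(64, 121)) = sqrt(22381 - 191) = sqrt(22190)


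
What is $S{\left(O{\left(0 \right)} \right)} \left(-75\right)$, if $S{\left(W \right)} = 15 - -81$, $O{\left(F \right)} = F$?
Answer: $-7200$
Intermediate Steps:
$S{\left(W \right)} = 96$ ($S{\left(W \right)} = 15 + 81 = 96$)
$S{\left(O{\left(0 \right)} \right)} \left(-75\right) = 96 \left(-75\right) = -7200$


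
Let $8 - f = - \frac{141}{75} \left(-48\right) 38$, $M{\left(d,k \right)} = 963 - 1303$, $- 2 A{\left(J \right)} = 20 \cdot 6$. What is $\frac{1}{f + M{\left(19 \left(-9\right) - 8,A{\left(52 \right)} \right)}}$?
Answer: $- \frac{25}{94028} \approx -0.00026588$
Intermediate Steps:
$A{\left(J \right)} = -60$ ($A{\left(J \right)} = - \frac{20 \cdot 6}{2} = \left(- \frac{1}{2}\right) 120 = -60$)
$M{\left(d,k \right)} = -340$
$f = - \frac{85528}{25}$ ($f = 8 - - \frac{141}{75} \left(-48\right) 38 = 8 - \left(-141\right) \frac{1}{75} \left(-48\right) 38 = 8 - \left(- \frac{47}{25}\right) \left(-48\right) 38 = 8 - \frac{2256}{25} \cdot 38 = 8 - \frac{85728}{25} = - \frac{85528}{25} \approx -3421.1$)
$\frac{1}{f + M{\left(19 \left(-9\right) - 8,A{\left(52 \right)} \right)}} = \frac{1}{- \frac{85528}{25} - 340} = \frac{1}{- \frac{94028}{25}} = - \frac{25}{94028}$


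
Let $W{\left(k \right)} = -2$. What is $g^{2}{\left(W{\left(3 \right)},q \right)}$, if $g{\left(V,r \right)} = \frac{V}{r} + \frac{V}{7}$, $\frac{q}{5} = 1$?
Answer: $\frac{576}{1225} \approx 0.4702$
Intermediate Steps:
$q = 5$ ($q = 5 \cdot 1 = 5$)
$g{\left(V,r \right)} = \frac{V}{7} + \frac{V}{r}$ ($g{\left(V,r \right)} = \frac{V}{r} + V \frac{1}{7} = \frac{V}{r} + \frac{V}{7} = \frac{V}{7} + \frac{V}{r}$)
$g^{2}{\left(W{\left(3 \right)},q \right)} = \left(\frac{1}{7} \left(-2\right) - \frac{2}{5}\right)^{2} = \left(- \frac{2}{7} - \frac{2}{5}\right)^{2} = \left(- \frac{24}{35}\right)^{2} = \frac{576}{1225}$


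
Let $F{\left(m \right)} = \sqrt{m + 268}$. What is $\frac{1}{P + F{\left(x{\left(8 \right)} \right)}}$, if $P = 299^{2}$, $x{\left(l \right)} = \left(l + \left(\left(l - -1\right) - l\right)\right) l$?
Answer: $\frac{89401}{7992538461} - \frac{2 \sqrt{85}}{7992538461} \approx 1.1183 \cdot 10^{-5}$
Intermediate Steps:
$x{\left(l \right)} = l \left(1 + l\right)$ ($x{\left(l \right)} = \left(l + \left(\left(l + 1\right) - l\right)\right) l = \left(l + \left(\left(1 + l\right) - l\right)\right) l = \left(l + 1\right) l = \left(1 + l\right) l = l \left(1 + l\right)$)
$F{\left(m \right)} = \sqrt{268 + m}$
$P = 89401$
$\frac{1}{P + F{\left(x{\left(8 \right)} \right)}} = \frac{1}{89401 + \sqrt{268 + 8 \left(1 + 8\right)}} = \frac{1}{89401 + \sqrt{268 + 8 \cdot 9}} = \frac{1}{89401 + \sqrt{268 + 72}} = \frac{1}{89401 + \sqrt{340}} = \frac{1}{89401 + 2 \sqrt{85}}$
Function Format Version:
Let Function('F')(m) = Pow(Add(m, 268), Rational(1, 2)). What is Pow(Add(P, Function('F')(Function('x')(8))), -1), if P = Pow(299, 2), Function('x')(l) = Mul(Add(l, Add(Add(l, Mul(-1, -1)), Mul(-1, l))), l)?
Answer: Add(Rational(89401, 7992538461), Mul(Rational(-2, 7992538461), Pow(85, Rational(1, 2)))) ≈ 1.1183e-5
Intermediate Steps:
Function('x')(l) = Mul(l, Add(1, l)) (Function('x')(l) = Mul(Add(l, Add(Add(l, 1), Mul(-1, l))), l) = Mul(Add(l, Add(Add(1, l), Mul(-1, l))), l) = Mul(Add(l, 1), l) = Mul(Add(1, l), l) = Mul(l, Add(1, l)))
Function('F')(m) = Pow(Add(268, m), Rational(1, 2))
P = 89401
Pow(Add(P, Function('F')(Function('x')(8))), -1) = Pow(Add(89401, Pow(Add(268, Mul(8, Add(1, 8))), Rational(1, 2))), -1) = Pow(Add(89401, Pow(Add(268, Mul(8, 9)), Rational(1, 2))), -1) = Pow(Add(89401, Pow(Add(268, 72), Rational(1, 2))), -1) = Pow(Add(89401, Pow(340, Rational(1, 2))), -1) = Pow(Add(89401, Mul(2, Pow(85, Rational(1, 2)))), -1)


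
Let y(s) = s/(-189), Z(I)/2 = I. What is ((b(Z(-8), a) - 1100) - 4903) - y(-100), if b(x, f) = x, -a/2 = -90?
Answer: -1137691/189 ≈ -6019.5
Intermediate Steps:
a = 180 (a = -2*(-90) = 180)
Z(I) = 2*I
y(s) = -s/189 (y(s) = s*(-1/189) = -s/189)
((b(Z(-8), a) - 1100) - 4903) - y(-100) = ((2*(-8) - 1100) - 4903) - (-1)*(-100)/189 = ((-16 - 1100) - 4903) - 1*100/189 = (-1116 - 4903) - 100/189 = -6019 - 100/189 = -1137691/189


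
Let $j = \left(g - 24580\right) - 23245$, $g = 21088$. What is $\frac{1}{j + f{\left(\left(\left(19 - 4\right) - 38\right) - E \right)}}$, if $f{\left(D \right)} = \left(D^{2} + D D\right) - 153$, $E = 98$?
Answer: $\frac{1}{2392} \approx 0.00041806$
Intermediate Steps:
$f{\left(D \right)} = -153 + 2 D^{2}$ ($f{\left(D \right)} = \left(D^{2} + D^{2}\right) - 153 = 2 D^{2} - 153 = -153 + 2 D^{2}$)
$j = -26737$ ($j = \left(21088 - 24580\right) - 23245 = -3492 - 23245 = -26737$)
$\frac{1}{j + f{\left(\left(\left(19 - 4\right) - 38\right) - E \right)}} = \frac{1}{-26737 - \left(153 - 2 \left(\left(\left(19 - 4\right) - 38\right) - 98\right)^{2}\right)} = \frac{1}{-26737 - \left(153 - 2 \left(\left(15 - 38\right) - 98\right)^{2}\right)} = \frac{1}{-26737 - \left(153 - 2 \left(-23 - 98\right)^{2}\right)} = \frac{1}{-26737 - \left(153 - 2 \left(-121\right)^{2}\right)} = \frac{1}{-26737 + \left(-153 + 2 \cdot 14641\right)} = \frac{1}{-26737 + \left(-153 + 29282\right)} = \frac{1}{-26737 + 29129} = \frac{1}{2392}$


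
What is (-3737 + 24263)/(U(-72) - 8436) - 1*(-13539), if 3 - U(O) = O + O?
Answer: 37401415/2763 ≈ 13537.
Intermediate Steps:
U(O) = 3 - 2*O (U(O) = 3 - (O + O) = 3 - 2*O)
(-3737 + 24263)/(U(-72) - 8436) - 1*(-13539) = (-3737 + 24263)/((3 - 2*(-72)) - 8436) - 1*(-13539) = 20526/((3 + 144) - 8436) + 13539 = 20526/(147 - 8436) + 13539 = 20526/(-8289) + 13539 = 20526*(-1/8289) + 13539 = -6842/2763 + 13539 = 37401415/2763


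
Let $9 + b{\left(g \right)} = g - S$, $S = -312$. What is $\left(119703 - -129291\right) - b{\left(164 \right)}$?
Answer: $248527$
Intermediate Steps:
$b{\left(g \right)} = 303 + g$ ($b{\left(g \right)} = -9 + \left(g - -312\right) = -9 + \left(g + 312\right) = -9 + \left(312 + g\right) = 303 + g$)
$\left(119703 - -129291\right) - b{\left(164 \right)} = \left(119703 - -129291\right) - \left(303 + 164\right) = \left(119703 + 129291\right) - 467 = 248994 - 467 = 248527$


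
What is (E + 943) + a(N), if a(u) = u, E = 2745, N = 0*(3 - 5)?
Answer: 3688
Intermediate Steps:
N = 0 (N = 0*(-2) = 0)
(E + 943) + a(N) = (2745 + 943) + 0 = 3688 + 0 = 3688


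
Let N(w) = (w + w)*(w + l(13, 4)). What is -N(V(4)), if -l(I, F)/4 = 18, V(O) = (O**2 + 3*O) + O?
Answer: 2560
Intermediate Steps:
V(O) = O**2 + 4*O
l(I, F) = -72 (l(I, F) = -4*18 = -72)
N(w) = 2*w*(-72 + w) (N(w) = (w + w)*(w - 72) = (2*w)*(-72 + w) = 2*w*(-72 + w))
-N(V(4)) = -2*4*(4 + 4)*(-72 + 4*(4 + 4)) = -2*4*8*(-72 + 4*8) = -2*32*(-72 + 32) = -2*32*(-40) = -1*(-2560) = 2560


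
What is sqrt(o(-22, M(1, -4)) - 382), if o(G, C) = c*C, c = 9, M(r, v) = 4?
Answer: I*sqrt(346) ≈ 18.601*I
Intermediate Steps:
o(G, C) = 9*C
sqrt(o(-22, M(1, -4)) - 382) = sqrt(9*4 - 382) = sqrt(36 - 382) = sqrt(-346) = I*sqrt(346)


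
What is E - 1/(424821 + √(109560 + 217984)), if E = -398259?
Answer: -71874819081845544/180472554497 + 2*√81886/180472554497 ≈ -3.9826e+5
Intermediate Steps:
E - 1/(424821 + √(109560 + 217984)) = -398259 - 1/(424821 + √(109560 + 217984)) = -398259 - 1/(424821 + √327544) = -398259 - 1/(424821 + 2*√81886)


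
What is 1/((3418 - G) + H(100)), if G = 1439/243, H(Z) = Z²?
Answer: 243/3259135 ≈ 7.4560e-5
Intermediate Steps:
G = 1439/243 (G = 1439*(1/243) = 1439/243 ≈ 5.9218)
1/((3418 - G) + H(100)) = 1/((3418 - 1*1439/243) + 100²) = 1/((3418 - 1439/243) + 10000) = 1/(829135/243 + 10000) = 1/(3259135/243) = 243/3259135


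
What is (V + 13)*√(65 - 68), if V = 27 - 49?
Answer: -9*I*√3 ≈ -15.588*I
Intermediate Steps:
V = -22
(V + 13)*√(65 - 68) = (-22 + 13)*√(65 - 68) = -9*I*√3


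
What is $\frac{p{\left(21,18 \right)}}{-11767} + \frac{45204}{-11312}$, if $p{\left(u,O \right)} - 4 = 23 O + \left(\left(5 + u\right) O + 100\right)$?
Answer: $- \frac{19395325}{4753868} \approx -4.0799$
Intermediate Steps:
$p{\left(u,O \right)} = 104 + 23 O + O \left(5 + u\right)$ ($p{\left(u,O \right)} = 4 + \left(23 O + \left(\left(5 + u\right) O + 100\right)\right) = 4 + \left(23 O + \left(O \left(5 + u\right) + 100\right)\right) = 4 + \left(23 O + \left(100 + O \left(5 + u\right)\right)\right) = 4 + \left(100 + 23 O + O \left(5 + u\right)\right) = 104 + 23 O + O \left(5 + u\right)$)
$\frac{p{\left(21,18 \right)}}{-11767} + \frac{45204}{-11312} = \frac{104 + 28 \cdot 18 + 18 \cdot 21}{-11767} + \frac{45204}{-11312} = \left(104 + 504 + 378\right) \left(- \frac{1}{11767}\right) + 45204 \left(- \frac{1}{11312}\right) = 986 \left(- \frac{1}{11767}\right) - \frac{11301}{2828} = - \frac{986}{11767} - \frac{11301}{2828} = - \frac{19395325}{4753868}$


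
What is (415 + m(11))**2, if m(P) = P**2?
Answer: 287296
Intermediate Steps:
(415 + m(11))**2 = (415 + 11**2)**2 = (415 + 121)**2 = 536**2 = 287296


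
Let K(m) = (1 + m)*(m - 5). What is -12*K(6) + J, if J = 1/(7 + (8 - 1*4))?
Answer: -923/11 ≈ -83.909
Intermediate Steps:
K(m) = (1 + m)*(-5 + m)
J = 1/11 (J = 1/(7 + (8 - 4)) = 1/(7 + 4) = 1/11 ≈ 0.090909)
-12*K(6) + J = -12*(-5 + 6² - 4*6) + 1/11 = -12*(-5 + 36 - 24) + 1/11 = -12*7 + 1/11 = -84 + 1/11 = -923/11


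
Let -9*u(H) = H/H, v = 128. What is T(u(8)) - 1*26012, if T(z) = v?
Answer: -25884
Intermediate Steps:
u(H) = -1/9 (u(H) = -H/(9*H) = -1/9*1 = -1/9)
T(z) = 128
T(u(8)) - 1*26012 = 128 - 1*26012 = 128 - 26012 = -25884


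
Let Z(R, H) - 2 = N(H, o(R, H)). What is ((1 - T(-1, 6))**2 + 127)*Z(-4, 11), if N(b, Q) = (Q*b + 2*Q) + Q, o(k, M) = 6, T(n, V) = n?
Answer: 11266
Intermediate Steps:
N(b, Q) = 3*Q + Q*b (N(b, Q) = (2*Q + Q*b) + Q = 3*Q + Q*b)
Z(R, H) = 20 + 6*H (Z(R, H) = 2 + 6*(3 + H) = 2 + (18 + 6*H) = 20 + 6*H)
((1 - T(-1, 6))**2 + 127)*Z(-4, 11) = ((1 - 1*(-1))**2 + 127)*(20 + 6*11) = ((1 + 1)**2 + 127)*(20 + 66) = (2**2 + 127)*86 = (4 + 127)*86 = 131*86 = 11266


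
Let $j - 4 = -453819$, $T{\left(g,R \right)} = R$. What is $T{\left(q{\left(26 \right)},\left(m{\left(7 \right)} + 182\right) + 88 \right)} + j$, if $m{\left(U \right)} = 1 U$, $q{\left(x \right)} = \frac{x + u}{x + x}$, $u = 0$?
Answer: $-453538$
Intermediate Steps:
$q{\left(x \right)} = \frac{1}{2}$ ($q{\left(x \right)} = \frac{x + 0}{x + x} = \frac{x}{2 x} = x \frac{1}{2 x} = \frac{1}{2}$)
$m{\left(U \right)} = U$
$j = -453815$ ($j = 4 - 453819 = -453815$)
$T{\left(q{\left(26 \right)},\left(m{\left(7 \right)} + 182\right) + 88 \right)} + j = \left(\left(7 + 182\right) + 88\right) - 453815 = \left(189 + 88\right) - 453815 = 277 - 453815 = -453538$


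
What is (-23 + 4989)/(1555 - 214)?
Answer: 4966/1341 ≈ 3.7032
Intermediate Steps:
(-23 + 4989)/(1555 - 214) = 4966/1341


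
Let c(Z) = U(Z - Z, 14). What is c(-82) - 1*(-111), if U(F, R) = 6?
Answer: 117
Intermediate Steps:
c(Z) = 6
c(-82) - 1*(-111) = 6 - 1*(-111) = 6 + 111 = 117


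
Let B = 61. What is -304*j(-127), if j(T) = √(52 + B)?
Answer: -304*√113 ≈ -3231.6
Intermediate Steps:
j(T) = √113 (j(T) = √(52 + 61) = √113)
-304*j(-127) = -304*√113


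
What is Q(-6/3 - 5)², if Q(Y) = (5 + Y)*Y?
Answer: 196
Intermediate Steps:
Q(Y) = Y*(5 + Y)
Q(-6/3 - 5)² = ((-6/3 - 5)*(5 + (-6/3 - 5)))² = ((-6*⅓ - 5)*(5 + (-6*⅓ - 5)))² = ((-2 - 5)*(5 + (-2 - 5)))² = (-7*(5 - 7))² = (-7*(-2))² = 14² = 196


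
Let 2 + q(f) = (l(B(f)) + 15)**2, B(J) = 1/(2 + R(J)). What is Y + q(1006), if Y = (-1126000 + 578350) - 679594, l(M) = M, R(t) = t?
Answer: -1246731835103/1016064 ≈ -1.2270e+6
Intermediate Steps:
B(J) = 1/(2 + J)
q(f) = -2 + (15 + 1/(2 + f))**2 (q(f) = -2 + (1/(2 + f) + 15)**2 = -2 + (15 + 1/(2 + f))**2)
Y = -1227244 (Y = -547650 - 679594 = -1227244)
Y + q(1006) = -1227244 + (-2 + (31 + 15*1006)**2/(2 + 1006)**2) = -1227244 + (-2 + (31 + 15090)**2/1008**2) = -1227244 + (-2 + (1/1016064)*15121**2) = -1227244 + (-2 + (1/1016064)*228644641) = -1227244 + (-2 + 228644641/1016064) = -1227244 + 226612513/1016064 = -1246731835103/1016064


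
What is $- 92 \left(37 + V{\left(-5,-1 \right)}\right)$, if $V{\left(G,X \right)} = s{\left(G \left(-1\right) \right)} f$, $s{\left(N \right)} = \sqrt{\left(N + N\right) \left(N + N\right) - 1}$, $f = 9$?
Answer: $-3404 - 2484 \sqrt{11} \approx -11643.0$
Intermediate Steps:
$s{\left(N \right)} = \sqrt{-1 + 4 N^{2}}$ ($s{\left(N \right)} = \sqrt{2 N 2 N - 1} = \sqrt{4 N^{2} - 1} = \sqrt{-1 + 4 N^{2}}$)
$V{\left(G,X \right)} = 9 \sqrt{-1 + 4 G^{2}}$ ($V{\left(G,X \right)} = \sqrt{-1 + 4 \left(G \left(-1\right)\right)^{2}} \cdot 9 = \sqrt{-1 + 4 \left(- G\right)^{2}} \cdot 9 = \sqrt{-1 + 4 G^{2}} \cdot 9 = 9 \sqrt{-1 + 4 G^{2}}$)
$- 92 \left(37 + V{\left(-5,-1 \right)}\right) = - 92 \left(37 + 9 \sqrt{-1 + 4 \left(-5\right)^{2}}\right) = - 92 \left(37 + 9 \sqrt{-1 + 4 \cdot 25}\right) = - 92 \left(37 + 9 \sqrt{-1 + 100}\right) = - 92 \left(37 + 9 \sqrt{99}\right) = - 92 \left(37 + 9 \cdot 3 \sqrt{11}\right) = - 92 \left(37 + 27 \sqrt{11}\right) = -3404 - 2484 \sqrt{11}$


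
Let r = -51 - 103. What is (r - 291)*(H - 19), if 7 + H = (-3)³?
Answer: 23585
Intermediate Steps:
H = -34 (H = -7 + (-3)³ = -7 - 27 = -34)
r = -154
(r - 291)*(H - 19) = (-154 - 291)*(-34 - 19) = -445*(-53) = 23585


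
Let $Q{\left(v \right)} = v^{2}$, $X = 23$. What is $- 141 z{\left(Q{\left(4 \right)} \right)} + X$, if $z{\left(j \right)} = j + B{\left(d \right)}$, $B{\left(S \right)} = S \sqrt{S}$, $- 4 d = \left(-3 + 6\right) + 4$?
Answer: $-2233 + \frac{987 i \sqrt{7}}{8} \approx -2233.0 + 326.42 i$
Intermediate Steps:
$d = - \frac{7}{4}$ ($d = - \frac{\left(-3 + 6\right) + 4}{4} = - \frac{3 + 4}{4} = \left(- \frac{1}{4}\right) 7 = - \frac{7}{4} \approx -1.75$)
$B{\left(S \right)} = S^{\frac{3}{2}}$
$z{\left(j \right)} = j - \frac{7 i \sqrt{7}}{8}$ ($z{\left(j \right)} = j + \left(- \frac{7}{4}\right)^{\frac{3}{2}} = j - \frac{7 i \sqrt{7}}{8}$)
$- 141 z{\left(Q{\left(4 \right)} \right)} + X = - 141 \left(4^{2} - \frac{7 i \sqrt{7}}{8}\right) + 23 = - 141 \left(16 - \frac{7 i \sqrt{7}}{8}\right) + 23 = \left(-2256 + \frac{987 i \sqrt{7}}{8}\right) + 23 = -2233 + \frac{987 i \sqrt{7}}{8}$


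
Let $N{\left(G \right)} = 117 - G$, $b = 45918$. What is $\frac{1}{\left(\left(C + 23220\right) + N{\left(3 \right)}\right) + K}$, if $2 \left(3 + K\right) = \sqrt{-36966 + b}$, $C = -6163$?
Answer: $\frac{8584}{147368993} - \frac{\sqrt{2238}}{294737986} \approx 5.8088 \cdot 10^{-5}$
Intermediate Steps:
$K = -3 + \sqrt{2238}$ ($K = -3 + \frac{\sqrt{-36966 + 45918}}{2} = -3 + \frac{\sqrt{8952}}{2} = -3 + \frac{2 \sqrt{2238}}{2} = -3 + \sqrt{2238} \approx 44.307$)
$\frac{1}{\left(\left(C + 23220\right) + N{\left(3 \right)}\right) + K} = \frac{1}{\left(\left(-6163 + 23220\right) + \left(117 - 3\right)\right) - \left(3 - \sqrt{2238}\right)} = \frac{1}{\left(17057 + \left(117 - 3\right)\right) - \left(3 - \sqrt{2238}\right)} = \frac{1}{\left(17057 + 114\right) - \left(3 - \sqrt{2238}\right)} = \frac{1}{17171 - \left(3 - \sqrt{2238}\right)} = \frac{1}{17168 + \sqrt{2238}}$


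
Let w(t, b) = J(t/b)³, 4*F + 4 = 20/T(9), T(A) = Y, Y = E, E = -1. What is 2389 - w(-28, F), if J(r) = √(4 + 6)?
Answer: 2389 - 10*√10 ≈ 2357.4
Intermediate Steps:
Y = -1
T(A) = -1
J(r) = √10
F = -6 (F = -1 + (20/(-1))/4 = -1 + (20*(-1))/4 = -1 + (¼)*(-20) = -1 - 5 = -6)
w(t, b) = 10*√10 (w(t, b) = (√10)³ = 10*√10)
2389 - w(-28, F) = 2389 - 10*√10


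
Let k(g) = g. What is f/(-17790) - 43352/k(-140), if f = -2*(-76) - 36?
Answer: 19280396/62265 ≈ 309.65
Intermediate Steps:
f = 116 (f = 152 - 36 = 116)
f/(-17790) - 43352/k(-140) = 116/(-17790) - 43352/(-140) = 116*(-1/17790) - 43352*(-1/140) = -58/8895 + 10838/35 = 19280396/62265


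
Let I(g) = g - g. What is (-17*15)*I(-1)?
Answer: 0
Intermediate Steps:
I(g) = 0
(-17*15)*I(-1) = -17*15*0 = -255*0 = 0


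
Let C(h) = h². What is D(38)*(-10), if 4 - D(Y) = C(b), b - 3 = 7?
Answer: 960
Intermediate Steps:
b = 10 (b = 3 + 7 = 10)
D(Y) = -96 (D(Y) = 4 - 1*10² = 4 - 1*100 = 4 - 100 = -96)
D(38)*(-10) = -96*(-10) = 960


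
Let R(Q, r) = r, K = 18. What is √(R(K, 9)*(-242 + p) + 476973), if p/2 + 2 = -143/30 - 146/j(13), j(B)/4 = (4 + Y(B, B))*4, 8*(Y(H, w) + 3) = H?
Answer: 6*√16149945/35 ≈ 688.92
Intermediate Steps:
Y(H, w) = -3 + H/8
j(B) = 16 + 2*B (j(B) = 4*((4 + (-3 + B/8))*4) = 4*((1 + B/8)*4) = 4*(4 + B/2) = 16 + 2*B)
p = -717/35 (p = -4 + 2*(-143/30 - 146/(16 + 2*13)) = -4 + 2*(-143*1/30 - 146/(16 + 26)) = -4 + 2*(-143/30 - 146/42) = -4 + 2*(-143/30 - 146*1/42) = -4 + 2*(-143/30 - 73/21) = -4 + 2*(-577/70) = -4 - 577/35 = -717/35 ≈ -20.486)
√(R(K, 9)*(-242 + p) + 476973) = √(9*(-242 - 717/35) + 476973) = √(9*(-9187/35) + 476973) = √(-82683/35 + 476973) = √(16611372/35) = 6*√16149945/35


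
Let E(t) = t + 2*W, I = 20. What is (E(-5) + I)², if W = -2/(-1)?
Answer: 361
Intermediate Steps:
W = 2 (W = -2*(-1) = 2)
E(t) = 4 + t (E(t) = t + 2*2 = t + 4 = 4 + t)
(E(-5) + I)² = ((4 - 5) + 20)² = (-1 + 20)² = 19² = 361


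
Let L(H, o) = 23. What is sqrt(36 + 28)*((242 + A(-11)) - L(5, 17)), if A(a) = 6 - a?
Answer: 1888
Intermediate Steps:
sqrt(36 + 28)*((242 + A(-11)) - L(5, 17)) = sqrt(36 + 28)*((242 + (6 - 1*(-11))) - 1*23) = sqrt(64)*((242 + (6 + 11)) - 23) = 8*((242 + 17) - 23) = 8*(259 - 23) = 8*236 = 1888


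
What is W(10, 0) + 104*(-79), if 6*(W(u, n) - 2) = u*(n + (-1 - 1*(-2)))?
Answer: -24637/3 ≈ -8212.3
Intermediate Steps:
W(u, n) = 2 + u*(1 + n)/6 (W(u, n) = 2 + (u*(n + (-1 - 1*(-2))))/6 = 2 + (u*(n + (-1 + 2)))/6 = 2 + (u*(n + 1))/6 = 2 + (u*(1 + n))/6 = 2 + u*(1 + n)/6)
W(10, 0) + 104*(-79) = (2 + (⅙)*10 + (⅙)*0*10) + 104*(-79) = (2 + 5/3 + 0) - 8216 = 11/3 - 8216 = -24637/3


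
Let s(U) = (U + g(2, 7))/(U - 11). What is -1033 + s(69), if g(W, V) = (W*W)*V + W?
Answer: -59815/58 ≈ -1031.3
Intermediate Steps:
g(W, V) = W + V*W² (g(W, V) = W²*V + W = V*W² + W = W + V*W²)
s(U) = (30 + U)/(-11 + U) (s(U) = (U + 2*(1 + 7*2))/(U - 11) = (U + 2*(1 + 14))/(-11 + U) = (U + 2*15)/(-11 + U) = (U + 30)/(-11 + U) = (30 + U)/(-11 + U))
-1033 + s(69) = -1033 + (30 + 69)/(-11 + 69) = -1033 + 99/58 = -59815/58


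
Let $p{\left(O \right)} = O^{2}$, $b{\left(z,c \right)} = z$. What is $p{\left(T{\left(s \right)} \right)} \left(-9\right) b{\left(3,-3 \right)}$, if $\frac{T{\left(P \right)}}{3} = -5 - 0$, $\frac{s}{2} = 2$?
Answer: $-6075$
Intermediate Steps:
$s = 4$ ($s = 2 \cdot 2 = 4$)
$T{\left(P \right)} = -15$ ($T{\left(P \right)} = 3 \left(-5 - 0\right) = 3 \left(-5 + 0\right) = 3 \left(-5\right) = -15$)
$p{\left(T{\left(s \right)} \right)} \left(-9\right) b{\left(3,-3 \right)} = \left(-15\right)^{2} \left(-9\right) 3 = 225 \left(-9\right) 3 = \left(-2025\right) 3 = -6075$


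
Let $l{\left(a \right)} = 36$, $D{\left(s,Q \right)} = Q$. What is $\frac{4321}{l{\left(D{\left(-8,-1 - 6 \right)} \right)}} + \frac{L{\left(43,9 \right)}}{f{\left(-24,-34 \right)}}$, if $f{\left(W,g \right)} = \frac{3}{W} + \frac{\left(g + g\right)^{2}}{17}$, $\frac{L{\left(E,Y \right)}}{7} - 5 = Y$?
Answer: $\frac{3142133}{26100} \approx 120.39$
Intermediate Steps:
$L{\left(E,Y \right)} = 35 + 7 Y$
$f{\left(W,g \right)} = \frac{3}{W} + \frac{4 g^{2}}{17}$ ($f{\left(W,g \right)} = \frac{3}{W} + \left(2 g\right)^{2} \cdot \frac{1}{17} = \frac{3}{W} + 4 g^{2} \cdot \frac{1}{17} = \frac{3}{W} + \frac{4 g^{2}}{17}$)
$\frac{4321}{l{\left(D{\left(-8,-1 - 6 \right)} \right)}} + \frac{L{\left(43,9 \right)}}{f{\left(-24,-34 \right)}} = \frac{4321}{36} + \frac{35 + 7 \cdot 9}{\frac{3}{-24} + \frac{4 \left(-34\right)^{2}}{17}} = 4321 \cdot \frac{1}{36} + \frac{35 + 63}{3 \left(- \frac{1}{24}\right) + \frac{4}{17} \cdot 1156} = \frac{4321}{36} + \frac{98}{- \frac{1}{8} + 272} = \frac{4321}{36} + \frac{98}{\frac{2175}{8}} = \frac{4321}{36} + 98 \cdot \frac{8}{2175} = \frac{4321}{36} + \frac{784}{2175} = \frac{3142133}{26100}$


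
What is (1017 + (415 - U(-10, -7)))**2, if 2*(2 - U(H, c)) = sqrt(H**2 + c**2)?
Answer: (2860 + sqrt(149))**2/4 ≈ 2.0624e+6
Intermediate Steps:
U(H, c) = 2 - sqrt(H**2 + c**2)/2
(1017 + (415 - U(-10, -7)))**2 = (1017 + (415 - (2 - sqrt((-10)**2 + (-7)**2)/2)))**2 = (1017 + (415 - (2 - sqrt(100 + 49)/2)))**2 = (1017 + (415 - (2 - sqrt(149)/2)))**2 = (1017 + (415 + (-2 + sqrt(149)/2)))**2 = (1017 + (413 + sqrt(149)/2))**2 = (1430 + sqrt(149)/2)**2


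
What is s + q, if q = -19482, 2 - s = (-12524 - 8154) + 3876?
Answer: -2678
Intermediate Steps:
s = 16804 (s = 2 - ((-12524 - 8154) + 3876) = 2 - (-20678 + 3876) = 2 - 1*(-16802) = 2 + 16802 = 16804)
s + q = 16804 - 19482 = -2678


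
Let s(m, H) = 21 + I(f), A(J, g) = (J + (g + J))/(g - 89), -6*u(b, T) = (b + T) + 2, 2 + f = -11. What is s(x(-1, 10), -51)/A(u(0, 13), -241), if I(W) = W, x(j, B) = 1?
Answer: 440/41 ≈ 10.732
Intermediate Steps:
f = -13 (f = -2 - 11 = -13)
u(b, T) = -⅓ - T/6 - b/6 (u(b, T) = -((b + T) + 2)/6 = -((T + b) + 2)/6 = -(2 + T + b)/6 = -⅓ - T/6 - b/6)
A(J, g) = (g + 2*J)/(-89 + g) (A(J, g) = (J + (J + g))/(-89 + g) = (g + 2*J)/(-89 + g))
s(m, H) = 8 (s(m, H) = 21 - 13 = 8)
s(x(-1, 10), -51)/A(u(0, 13), -241) = 8/(((-241 + 2*(-⅓ - ⅙*13 - ⅙*0))/(-89 - 241))) = 8/(((-241 + 2*(-⅓ - 13/6 + 0))/(-330))) = 8/((-(-241 + 2*(-5/2))/330)) = 8/((-(-241 - 5)/330)) = 8/((-1/330*(-246))) = 8/(41/55) = 8*(55/41) = 440/41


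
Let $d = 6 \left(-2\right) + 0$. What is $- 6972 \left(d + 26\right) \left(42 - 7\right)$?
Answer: $-3416280$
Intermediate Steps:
$d = -12$ ($d = -12 + 0 = -12$)
$- 6972 \left(d + 26\right) \left(42 - 7\right) = - 6972 \left(-12 + 26\right) \left(42 - 7\right) = - 6972 \cdot 14 \cdot 35 = \left(-6972\right) 490 = -3416280$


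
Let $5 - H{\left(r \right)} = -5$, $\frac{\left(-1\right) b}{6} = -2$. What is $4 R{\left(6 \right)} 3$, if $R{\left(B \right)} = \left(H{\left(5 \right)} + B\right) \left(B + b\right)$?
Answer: $3456$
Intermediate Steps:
$b = 12$ ($b = \left(-6\right) \left(-2\right) = 12$)
$H{\left(r \right)} = 10$ ($H{\left(r \right)} = 5 - -5 = 5 + 5 = 10$)
$R{\left(B \right)} = \left(10 + B\right) \left(12 + B\right)$ ($R{\left(B \right)} = \left(10 + B\right) \left(B + 12\right) = \left(10 + B\right) \left(12 + B\right)$)
$4 R{\left(6 \right)} 3 = 4 \left(120 + 6^{2} + 22 \cdot 6\right) 3 = 4 \left(120 + 36 + 132\right) 3 = 4 \cdot 288 \cdot 3 = 1152 \cdot 3 = 3456$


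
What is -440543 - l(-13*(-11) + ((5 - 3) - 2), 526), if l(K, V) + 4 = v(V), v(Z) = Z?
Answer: -441065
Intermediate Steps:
l(K, V) = -4 + V
-440543 - l(-13*(-11) + ((5 - 3) - 2), 526) = -440543 - (-4 + 526) = -440543 - 1*522 = -440543 - 522 = -441065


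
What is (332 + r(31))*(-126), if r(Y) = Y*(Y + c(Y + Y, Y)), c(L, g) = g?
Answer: -284004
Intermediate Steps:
r(Y) = 2*Y² (r(Y) = Y*(Y + Y) = Y*(2*Y) = 2*Y²)
(332 + r(31))*(-126) = (332 + 2*31²)*(-126) = (332 + 2*961)*(-126) = (332 + 1922)*(-126) = 2254*(-126) = -284004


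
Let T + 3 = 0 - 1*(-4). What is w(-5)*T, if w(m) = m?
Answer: -5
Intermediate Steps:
T = 1 (T = -3 + (0 - 1*(-4)) = -3 + (0 + 4) = -3 + 4 = 1)
w(-5)*T = -5*1 = -5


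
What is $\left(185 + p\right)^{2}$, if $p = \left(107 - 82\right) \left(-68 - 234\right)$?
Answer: $54243225$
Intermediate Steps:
$p = -7550$ ($p = 25 \left(-302\right) = -7550$)
$\left(185 + p\right)^{2} = \left(185 - 7550\right)^{2} = \left(-7365\right)^{2} = 54243225$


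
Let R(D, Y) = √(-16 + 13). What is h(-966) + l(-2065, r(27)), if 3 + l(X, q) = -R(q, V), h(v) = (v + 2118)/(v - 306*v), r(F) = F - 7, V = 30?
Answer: -147123/49105 - I*√3 ≈ -2.9961 - 1.732*I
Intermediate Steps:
r(F) = -7 + F
R(D, Y) = I*√3 (R(D, Y) = √(-3) = I*√3)
h(v) = -(2118 + v)/(305*v) (h(v) = (2118 + v)/((-305*v)) = (2118 + v)*(-1/(305*v)) = -(2118 + v)/(305*v))
l(X, q) = -3 - I*√3
h(-966) + l(-2065, r(27)) = (1/305)*(-2118 - 1*(-966))/(-966) + (-3 - I*√3) = (1/305)*(-1/966)*(-2118 + 966) + (-3 - I*√3) = (1/305)*(-1/966)*(-1152) + (-3 - I*√3) = 192/49105 + (-3 - I*√3) = -147123/49105 - I*√3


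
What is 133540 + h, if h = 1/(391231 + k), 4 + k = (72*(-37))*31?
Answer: 41216186221/308643 ≈ 1.3354e+5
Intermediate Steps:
k = -82588 (k = -4 + (72*(-37))*31 = -4 - 2664*31 = -4 - 82584 = -82588)
h = 1/308643 (h = 1/(391231 - 82588) = 1/308643 ≈ 3.2400e-6)
133540 + h = 133540 + 1/308643 = 41216186221/308643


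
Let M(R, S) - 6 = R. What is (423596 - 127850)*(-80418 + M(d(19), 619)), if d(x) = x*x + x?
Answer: -23669143872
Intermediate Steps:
d(x) = x + x² (d(x) = x² + x = x + x²)
M(R, S) = 6 + R
(423596 - 127850)*(-80418 + M(d(19), 619)) = (423596 - 127850)*(-80418 + (6 + 19*(1 + 19))) = 295746*(-80418 + (6 + 19*20)) = 295746*(-80418 + (6 + 380)) = 295746*(-80418 + 386) = 295746*(-80032) = -23669143872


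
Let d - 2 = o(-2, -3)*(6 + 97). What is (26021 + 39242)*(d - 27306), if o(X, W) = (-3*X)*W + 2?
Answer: -1889494376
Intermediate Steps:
o(X, W) = 2 - 3*W*X (o(X, W) = -3*W*X + 2 = 2 - 3*W*X)
d = -1646 (d = 2 + (2 - 3*(-3)*(-2))*(6 + 97) = 2 + (2 - 18)*103 = 2 - 16*103 = 2 - 1648 = -1646)
(26021 + 39242)*(d - 27306) = (26021 + 39242)*(-1646 - 27306) = 65263*(-28952) = -1889494376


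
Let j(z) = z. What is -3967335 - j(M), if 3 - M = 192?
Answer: -3967146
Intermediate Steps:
M = -189 (M = 3 - 1*192 = 3 - 192 = -189)
-3967335 - j(M) = -3967335 - 1*(-189) = -3967335 + 189 = -3967146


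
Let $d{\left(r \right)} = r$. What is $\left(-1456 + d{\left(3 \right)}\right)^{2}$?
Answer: $2111209$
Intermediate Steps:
$\left(-1456 + d{\left(3 \right)}\right)^{2} = \left(-1456 + 3\right)^{2} = \left(-1453\right)^{2} = 2111209$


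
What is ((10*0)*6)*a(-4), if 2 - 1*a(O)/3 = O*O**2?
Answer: 0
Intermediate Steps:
a(O) = 6 - 3*O**3 (a(O) = 6 - 3*O*O**2 = 6 - 3*O**3)
((10*0)*6)*a(-4) = ((10*0)*6)*(6 - 3*(-4)**3) = (0*6)*(6 - 3*(-64)) = 0*(6 + 192) = 0*198 = 0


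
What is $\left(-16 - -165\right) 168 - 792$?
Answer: $24240$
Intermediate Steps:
$\left(-16 - -165\right) 168 - 792 = \left(-16 + 165\right) 168 - 792 = 149 \cdot 168 - 792 = 25032 - 792 = 24240$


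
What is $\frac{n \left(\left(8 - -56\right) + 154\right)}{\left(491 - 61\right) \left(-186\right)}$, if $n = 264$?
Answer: $- \frac{4796}{6665} \approx -0.71958$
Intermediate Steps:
$\frac{n \left(\left(8 - -56\right) + 154\right)}{\left(491 - 61\right) \left(-186\right)} = \frac{264 \left(\left(8 - -56\right) + 154\right)}{\left(491 - 61\right) \left(-186\right)} = \frac{264 \left(\left(8 + 56\right) + 154\right)}{430 \left(-186\right)} = \frac{264 \left(64 + 154\right)}{-79980} = 264 \cdot 218 \left(- \frac{1}{79980}\right) = 57552 \left(- \frac{1}{79980}\right) = - \frac{4796}{6665}$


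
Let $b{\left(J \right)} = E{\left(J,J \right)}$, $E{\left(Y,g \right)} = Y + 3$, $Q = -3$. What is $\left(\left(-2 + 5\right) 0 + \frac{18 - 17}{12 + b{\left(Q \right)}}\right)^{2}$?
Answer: $\frac{1}{144} \approx 0.0069444$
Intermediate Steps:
$E{\left(Y,g \right)} = 3 + Y$
$b{\left(J \right)} = 3 + J$
$\left(\left(-2 + 5\right) 0 + \frac{18 - 17}{12 + b{\left(Q \right)}}\right)^{2} = \left(\left(-2 + 5\right) 0 + \frac{18 - 17}{12 + \left(3 - 3\right)}\right)^{2} = \left(3 \cdot 0 + 1 \frac{1}{12 + 0}\right)^{2} = \left(0 + 1 \cdot \frac{1}{12}\right)^{2} = \left(0 + \frac{1}{12}\right)^{2} = \left(\frac{1}{12}\right)^{2} = \frac{1}{144}$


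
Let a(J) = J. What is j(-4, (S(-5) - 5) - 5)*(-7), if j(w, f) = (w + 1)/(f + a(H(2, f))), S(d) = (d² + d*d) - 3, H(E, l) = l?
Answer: 21/74 ≈ 0.28378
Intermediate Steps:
S(d) = -3 + 2*d² (S(d) = (d² + d²) - 3 = 2*d² - 3 = -3 + 2*d²)
j(w, f) = (1 + w)/(2*f) (j(w, f) = (w + 1)/(f + f) = (1 + w)/((2*f)) = (1 + w)*(1/(2*f)) = (1 + w)/(2*f))
j(-4, (S(-5) - 5) - 5)*(-7) = ((1 - 4)/(2*(((-3 + 2*(-5)²) - 5) - 5)))*(-7) = ((½)*(-3)/(((-3 + 2*25) - 5) - 5))*(-7) = ((½)*(-3)/(((-3 + 50) - 5) - 5))*(-7) = ((½)*(-3)/((47 - 5) - 5))*(-7) = ((½)*(-3)/(42 - 5))*(-7) = ((½)*(-3)/37)*(-7) = ((½)*(1/37)*(-3))*(-7) = -3/74*(-7) = 21/74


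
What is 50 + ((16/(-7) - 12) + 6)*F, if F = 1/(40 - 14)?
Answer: 4521/91 ≈ 49.681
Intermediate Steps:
F = 1/26 ≈ 0.038462
50 + ((16/(-7) - 12) + 6)*F = 50 + ((16/(-7) - 12) + 6)*(1/26) = 50 + ((16*(-1/7) - 12) + 6)*(1/26) = 50 + ((-16/7 - 12) + 6)*(1/26) = 50 + (-100/7 + 6)*(1/26) = 50 - 58/7*1/26 = 50 - 29/91 = 4521/91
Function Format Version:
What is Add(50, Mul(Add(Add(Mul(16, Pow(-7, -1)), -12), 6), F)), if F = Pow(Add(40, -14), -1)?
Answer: Rational(4521, 91) ≈ 49.681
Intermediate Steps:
F = Rational(1, 26) (F = Pow(26, -1) = Rational(1, 26) ≈ 0.038462)
Add(50, Mul(Add(Add(Mul(16, Pow(-7, -1)), -12), 6), F)) = Add(50, Mul(Add(Add(Mul(16, Pow(-7, -1)), -12), 6), Rational(1, 26))) = Add(50, Mul(Add(Add(Mul(16, Rational(-1, 7)), -12), 6), Rational(1, 26))) = Add(50, Mul(Add(Add(Rational(-16, 7), -12), 6), Rational(1, 26))) = Add(50, Mul(Add(Rational(-100, 7), 6), Rational(1, 26))) = Add(50, Mul(Rational(-58, 7), Rational(1, 26))) = Add(50, Rational(-29, 91)) = Rational(4521, 91)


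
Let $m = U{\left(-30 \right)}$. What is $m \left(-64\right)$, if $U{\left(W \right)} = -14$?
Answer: $896$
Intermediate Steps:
$m = -14$
$m \left(-64\right) = \left(-14\right) \left(-64\right) = 896$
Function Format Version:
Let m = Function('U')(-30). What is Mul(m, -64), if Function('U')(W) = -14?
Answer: 896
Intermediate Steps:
m = -14
Mul(m, -64) = Mul(-14, -64) = 896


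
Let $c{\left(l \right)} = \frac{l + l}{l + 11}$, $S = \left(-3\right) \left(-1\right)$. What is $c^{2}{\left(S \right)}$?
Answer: $\frac{9}{49} \approx 0.18367$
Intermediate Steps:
$S = 3$
$c{\left(l \right)} = \frac{2 l}{11 + l}$
$c^{2}{\left(S \right)} = \left(2 \cdot 3 \frac{1}{11 + 3}\right)^{2} = \left(2 \cdot 3 \cdot \frac{1}{14}\right)^{2} = \left(\frac{3}{7}\right)^{2} = \frac{9}{49}$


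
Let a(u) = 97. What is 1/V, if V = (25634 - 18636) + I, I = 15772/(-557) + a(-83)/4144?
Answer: 2308208/16087534445 ≈ 0.00014348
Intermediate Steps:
I = -65305139/2308208 (I = 15772/(-557) + 97/4144 = 15772*(-1/557) + 97*(1/4144) = -15772/557 + 97/4144 = -65305139/2308208 ≈ -28.293)
V = 16087534445/2308208 (V = (25634 - 18636) - 65305139/2308208 = 6998 - 65305139/2308208 = 16087534445/2308208 ≈ 6969.7)
1/V = 1/(16087534445/2308208) = 2308208/16087534445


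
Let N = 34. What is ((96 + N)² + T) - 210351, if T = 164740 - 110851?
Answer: -139562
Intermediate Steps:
T = 53889
((96 + N)² + T) - 210351 = ((96 + 34)² + 53889) - 210351 = (130² + 53889) - 210351 = (16900 + 53889) - 210351 = 70789 - 210351 = -139562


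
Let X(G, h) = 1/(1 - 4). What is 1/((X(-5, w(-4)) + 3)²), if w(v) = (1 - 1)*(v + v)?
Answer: 9/64 ≈ 0.14063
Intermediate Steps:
w(v) = 0 (w(v) = 0*(2*v) = 0)
X(G, h) = -⅓ (X(G, h) = 1/(-3) = -⅓)
1/((X(-5, w(-4)) + 3)²) = 1/((-⅓ + 3)²) = 1/((8/3)²) = 1/(64/9) = 9/64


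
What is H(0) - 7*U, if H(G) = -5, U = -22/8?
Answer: 57/4 ≈ 14.250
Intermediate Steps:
U = -11/4 (U = -22*⅛ = -11/4 ≈ -2.7500)
H(0) - 7*U = -5 - 7*(-11/4) = -5 + 77/4 = 57/4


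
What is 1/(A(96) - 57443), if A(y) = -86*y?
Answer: -1/65699 ≈ -1.5221e-5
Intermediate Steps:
1/(A(96) - 57443) = 1/(-86*96 - 57443) = 1/(-8256 - 57443) = 1/(-65699) = -1/65699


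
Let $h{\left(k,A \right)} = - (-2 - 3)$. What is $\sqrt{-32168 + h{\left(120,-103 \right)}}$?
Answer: $i \sqrt{32163} \approx 179.34 i$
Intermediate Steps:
$h{\left(k,A \right)} = 5$ ($h{\left(k,A \right)} = \left(-1\right) \left(-5\right) = 5$)
$\sqrt{-32168 + h{\left(120,-103 \right)}} = \sqrt{-32168 + 5} = \sqrt{-32163} = i \sqrt{32163}$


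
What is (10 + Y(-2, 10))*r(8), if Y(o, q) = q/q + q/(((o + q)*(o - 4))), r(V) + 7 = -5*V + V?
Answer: -3367/8 ≈ -420.88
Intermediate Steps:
r(V) = -7 - 4*V (r(V) = -7 + (-5*V + V) = -7 - 4*V)
Y(o, q) = 1 + q/((-4 + o)*(o + q)) (Y(o, q) = 1 + q/(((o + q)*(-4 + o))) = 1 + q/(((-4 + o)*(o + q))) = 1 + q*(1/((-4 + o)*(o + q))) = 1 + q/((-4 + o)*(o + q)))
(10 + Y(-2, 10))*r(8) = (10 + ((-2)² - 4*(-2) - 3*10 - 2*10)/((-2)² - 4*(-2) - 4*10 - 2*10))*(-7 - 4*8) = (10 + (4 + 8 - 30 - 20)/(4 + 8 - 40 - 20))*(-7 - 32) = (10 - 38/(-48))*(-39) = (10 - 1/48*(-38))*(-39) = (10 + 19/24)*(-39) = (259/24)*(-39) = -3367/8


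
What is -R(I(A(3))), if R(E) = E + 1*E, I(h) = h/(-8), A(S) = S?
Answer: ¾ ≈ 0.75000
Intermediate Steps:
I(h) = -h/8 (I(h) = h*(-⅛) = -h/8)
R(E) = 2*E (R(E) = E + E = 2*E)
-R(I(A(3))) = -2*(-⅛*3) = -2*(-3)/8 = -1*(-¾) = ¾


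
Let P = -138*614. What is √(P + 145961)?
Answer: √61229 ≈ 247.44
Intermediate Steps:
P = -84732
√(P + 145961) = √(-84732 + 145961) = √61229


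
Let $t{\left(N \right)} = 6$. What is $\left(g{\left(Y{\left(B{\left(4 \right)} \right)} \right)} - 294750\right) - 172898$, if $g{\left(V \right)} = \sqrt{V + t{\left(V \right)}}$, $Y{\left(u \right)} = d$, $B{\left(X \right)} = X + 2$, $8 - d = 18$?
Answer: $-467648 + 2 i \approx -4.6765 \cdot 10^{5} + 2.0 i$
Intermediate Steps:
$d = -10$ ($d = 8 - 18 = -10$)
$B{\left(X \right)} = 2 + X$
$Y{\left(u \right)} = -10$
$g{\left(V \right)} = \sqrt{6 + V}$ ($g{\left(V \right)} = \sqrt{V + 6} = \sqrt{6 + V}$)
$\left(g{\left(Y{\left(B{\left(4 \right)} \right)} \right)} - 294750\right) - 172898 = \left(\sqrt{6 - 10} - 294750\right) - 172898 = \left(\sqrt{-4} - 294750\right) - 172898 = \left(2 i - 294750\right) - 172898 = \left(-294750 + 2 i\right) - 172898 = -467648 + 2 i$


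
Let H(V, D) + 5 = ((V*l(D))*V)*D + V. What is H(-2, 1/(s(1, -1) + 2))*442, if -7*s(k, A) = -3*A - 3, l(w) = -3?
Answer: -5746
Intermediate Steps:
s(k, A) = 3/7 + 3*A/7 (s(k, A) = -(-3*A - 3)/7 = -(-3 - 3*A)/7 = 3/7 + 3*A/7)
H(V, D) = -5 + V - 3*D*V² (H(V, D) = -5 + (((V*(-3))*V)*D + V) = -5 + (((-3*V)*V)*D + V) = -5 + ((-3*V²)*D + V) = -5 + (-3*D*V² + V) = -5 + (V - 3*D*V²) = -5 + V - 3*D*V²)
H(-2, 1/(s(1, -1) + 2))*442 = (-5 - 2 - 3*(-2)²/((3/7 + (3/7)*(-1)) + 2))*442 = (-5 - 2 - 3*4/((3/7 - 3/7) + 2))*442 = (-5 - 2 - 3*4/(0 + 2))*442 = (-5 - 2 - 3*4/2)*442 = (-5 - 2 - 3*½*4)*442 = (-5 - 2 - 6)*442 = -13*442 = -5746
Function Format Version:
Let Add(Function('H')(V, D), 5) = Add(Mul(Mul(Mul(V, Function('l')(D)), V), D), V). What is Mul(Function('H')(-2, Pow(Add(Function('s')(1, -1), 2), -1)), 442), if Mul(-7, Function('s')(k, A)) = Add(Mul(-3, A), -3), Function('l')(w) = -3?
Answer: -5746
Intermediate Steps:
Function('s')(k, A) = Add(Rational(3, 7), Mul(Rational(3, 7), A)) (Function('s')(k, A) = Mul(Rational(-1, 7), Add(Mul(-3, A), -3)) = Mul(Rational(-1, 7), Add(-3, Mul(-3, A))) = Add(Rational(3, 7), Mul(Rational(3, 7), A)))
Function('H')(V, D) = Add(-5, V, Mul(-3, D, Pow(V, 2))) (Function('H')(V, D) = Add(-5, Add(Mul(Mul(Mul(V, -3), V), D), V)) = Add(-5, Add(Mul(Mul(Mul(-3, V), V), D), V)) = Add(-5, Add(Mul(Mul(-3, Pow(V, 2)), D), V)) = Add(-5, Add(Mul(-3, D, Pow(V, 2)), V)) = Add(-5, Add(V, Mul(-3, D, Pow(V, 2)))) = Add(-5, V, Mul(-3, D, Pow(V, 2))))
Mul(Function('H')(-2, Pow(Add(Function('s')(1, -1), 2), -1)), 442) = Mul(Add(-5, -2, Mul(-3, Pow(Add(Add(Rational(3, 7), Mul(Rational(3, 7), -1)), 2), -1), Pow(-2, 2))), 442) = Mul(Add(-5, -2, Mul(-3, Pow(Add(Add(Rational(3, 7), Rational(-3, 7)), 2), -1), 4)), 442) = Mul(Add(-5, -2, Mul(-3, Pow(Add(0, 2), -1), 4)), 442) = Mul(Add(-5, -2, Mul(-3, Pow(2, -1), 4)), 442) = Mul(Add(-5, -2, Mul(-3, Rational(1, 2), 4)), 442) = Mul(Add(-5, -2, -6), 442) = Mul(-13, 442) = -5746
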